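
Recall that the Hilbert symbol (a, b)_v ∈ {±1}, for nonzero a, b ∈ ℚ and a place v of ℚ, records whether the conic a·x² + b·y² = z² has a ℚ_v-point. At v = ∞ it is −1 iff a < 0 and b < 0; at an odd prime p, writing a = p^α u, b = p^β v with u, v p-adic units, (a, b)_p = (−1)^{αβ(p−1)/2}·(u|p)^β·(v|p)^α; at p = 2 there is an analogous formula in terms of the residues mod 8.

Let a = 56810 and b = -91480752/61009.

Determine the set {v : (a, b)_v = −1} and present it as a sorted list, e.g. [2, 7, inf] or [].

Mod squares: a ≡ 56810, b ≡ -7843. Check v ∈ {∞, 2, 3, 5, 11, 13, 19, 23, 31}.
v=3: a=3^0·(≡2), b=3^6·(≡2) mod 3; (2|3)=-1, (2|3)=-1; (−1)^{0·6·1}·(-1)^6·(-1)^0 = +1.
v=∞: 56810 > 0 and -7843 < 0  ⇒  (a,b)_∞ = +1.
v=23: a=23^1·(≡9), b=23^1·(≡8) mod 23; (9|23)=+1, (8|23)=+1; (−1)^{1·1·11}·(+1)^1·(+1)^1 = -1.
v=5: a=5^1·(≡2), b=5^0·(≡2) mod 5; (2|5)=-1, (2|5)=-1; (−1)^{1·0·2}·(-1)^0·(-1)^1 = -1.
v=11: a=11^0·(≡6), b=11^1·(≡10) mod 11; (6|11)=-1, (10|11)=-1; (−1)^{0·1·5}·(-1)^1·(-1)^0 = -1.
v=31: a=31^0·(≡18), b=31^1·(≡22) mod 31; (18|31)=+1, (22|31)=-1; (−1)^{0·1·15}·(+1)^1·(-1)^0 = +1.
v=13: a=13^1·(≡2), b=13^-2·(≡4) mod 13; (2|13)=-1, (4|13)=+1; (−1)^{1·-2·6}·(-1)^-2·(+1)^1 = +1.
v=2: v_2(a)=1, v_2(b)=4; units ≡ 5, 5 (mod 8); ε·ε+αω+βω = 0·0+1·1+4·1 ≡ 1  ⇒  (a,b)_2 = -1.
v=19: a=19^1·(≡7), b=19^-2·(≡4) mod 19; (7|19)=+1, (4|19)=+1; (−1)^{1·-2·9}·(+1)^-2·(+1)^1 = +1.
|Ram(56810, -7843)| = 4, even; anisotropic at {2, 5, 11, 23}.

[2, 5, 11, 23]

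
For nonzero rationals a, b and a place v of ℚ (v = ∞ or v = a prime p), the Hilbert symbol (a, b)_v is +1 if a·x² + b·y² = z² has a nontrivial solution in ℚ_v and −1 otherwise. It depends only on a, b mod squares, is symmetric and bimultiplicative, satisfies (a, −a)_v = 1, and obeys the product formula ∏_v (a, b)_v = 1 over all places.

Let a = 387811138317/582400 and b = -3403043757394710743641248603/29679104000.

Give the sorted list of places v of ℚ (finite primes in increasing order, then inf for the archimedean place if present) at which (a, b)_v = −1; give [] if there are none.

Mod squares: a ≡ 150423, b ≡ -6545. Check v ∈ {∞, 2, 3, 5, 7, 11, 13, 17, 19, 29, 53}.
v=2: v_2(a)=-8, v_2(b)=-12; units ≡ 7, 7 (mod 8); ε·ε+αω+βω = 1·1+-8·0+-12·0 ≡ 1  ⇒  (a,b)_2 = -1.
v=53: a=53^2·(≡1), b=53^4·(≡23) mod 53; (1|53)=+1, (23|53)=-1; (−1)^{2·4·26}·(+1)^4·(-1)^2 = +1.
v=5: a=5^-2·(≡2), b=5^-3·(≡1) mod 5; (2|5)=-1, (1|5)=+1; (−1)^{-2·-3·2}·(-1)^-3·(+1)^-2 = -1.
v=17: a=17^4·(≡6), b=17^9·(≡12) mod 17; (6|17)=-1, (12|17)=-1; (−1)^{4·9·8}·(-1)^9·(-1)^4 = -1.
v=13: a=13^-1·(≡9), b=13^-2·(≡7) mod 13; (9|13)=+1, (7|13)=-1; (−1)^{-1·-2·6}·(+1)^-2·(-1)^-1 = -1.
v=7: a=7^-1·(≡3), b=7^-3·(≡3) mod 7; (3|7)=-1, (3|7)=-1; (−1)^{-1·-3·3}·(-1)^-3·(-1)^-1 = -1.
v=29: a=29^1·(≡16), b=29^2·(≡23) mod 29; (16|29)=+1, (23|29)=+1; (−1)^{1·2·14}·(+1)^2·(+1)^1 = +1.
v=19: a=19^1·(≡13), b=19^2·(≡14) mod 19; (13|19)=-1, (14|19)=-1; (−1)^{1·2·9}·(-1)^2·(-1)^1 = -1.
v=∞: 150423 > 0 and -6545 < 0  ⇒  (a,b)_∞ = +1.
v=11: a=11^0·(≡4), b=11^3·(≡6) mod 11; (4|11)=+1, (6|11)=-1; (−1)^{0·3·5}·(+1)^3·(-1)^0 = +1.
v=3: a=3^1·(≡2), b=3^2·(≡1) mod 3; (2|3)=-1, (1|3)=+1; (−1)^{1·2·1}·(-1)^2·(+1)^1 = +1.
(150423, -6545 / ℚ) ramifies at {2, 5, 7, 13, 17, 19}: a division algebra.

[2, 5, 7, 13, 17, 19]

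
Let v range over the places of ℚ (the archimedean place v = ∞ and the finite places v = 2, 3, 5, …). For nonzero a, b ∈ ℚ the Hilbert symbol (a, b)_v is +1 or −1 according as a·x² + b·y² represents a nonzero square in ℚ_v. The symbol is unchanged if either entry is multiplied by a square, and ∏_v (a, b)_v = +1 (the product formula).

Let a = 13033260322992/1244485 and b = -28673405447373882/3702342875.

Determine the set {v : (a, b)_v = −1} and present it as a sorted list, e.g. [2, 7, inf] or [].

[7, 23]

(a, b) ≡ (41055, -4830) mod (ℚ^×)²; places V = {2, 3, 5, 7, 11, 13, 17, 23, ∞}.
(a,b)_3: α=11, u≡2; β=17, v≡1 (mod 3); (2|3)=-1, (1|3)=+1; sign (−1)^1·-1^17·+1^11 = +1.
(a,b)_13: α=4, u≡12; β=6, v≡8 (mod 13); (12|13)=+1, (8|13)=-1; sign (−1)^0·+1^6·-1^4 = +1.
(a,b)_23: α=1, u≡15; β=1, v≡22 (mod 23); (15|23)=-1, (22|23)=-1; sign (−1)^1·-1^1·-1^1 = -1.
(a,b)_∞: sgn(41055)=+, sgn(-4830)=−, so +1.
(a,b)_17: α=-1, u≡4; β=-2, v≡16 (mod 17); (4|17)=+1, (16|17)=+1; sign (−1)^0·+1^-2·+1^-1 = +1.
(a,b)_5: α=-1, u≡1; β=-3, v≡1 (mod 5); (1|5)=+1, (1|5)=+1; sign (−1)^0·+1^-3·+1^-1 = +1.
(a,b)_2: α=4, β=1; u≡7, v≡1 (mod 8); ε(u)ε(v)=1·0, αω(v)=4·0, βω(u)=1·0; sum ≡ 0  ⇒  +1.
(a,b)_11: α=-4, u≡1; β=-4, v≡2 (mod 11); (1|11)=+1, (2|11)=-1; sign (−1)^0·+1^-4·-1^-4 = +1.
(a,b)_7: α=1, u≡5; β=-1, v≡6 (mod 7); (5|7)=-1, (6|7)=-1; sign (−1)^1·-1^-1·-1^1 = -1.
(41055, -4830 / ℚ) ramifies at {7, 23}: a division algebra.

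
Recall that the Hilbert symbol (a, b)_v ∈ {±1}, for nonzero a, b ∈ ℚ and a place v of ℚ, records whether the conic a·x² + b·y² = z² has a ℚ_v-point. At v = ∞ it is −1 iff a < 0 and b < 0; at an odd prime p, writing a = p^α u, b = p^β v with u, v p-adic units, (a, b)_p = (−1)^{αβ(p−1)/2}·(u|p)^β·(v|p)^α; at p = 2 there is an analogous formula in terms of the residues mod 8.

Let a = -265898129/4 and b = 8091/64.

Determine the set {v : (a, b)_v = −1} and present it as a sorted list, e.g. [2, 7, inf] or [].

Mod squares: a ≡ -329, b ≡ 899. Check v ∈ {∞, 2, 3, 7, 29, 31, 47}.
v=31: a=31^2·(≡12), b=31^1·(≡22) mod 31; (12|31)=-1, (22|31)=-1; (−1)^{2·1·15}·(-1)^1·(-1)^2 = -1.
v=3: a=3^0·(≡1), b=3^2·(≡2) mod 3; (1|3)=+1, (2|3)=-1; (−1)^{0·2·1}·(+1)^2·(-1)^0 = +1.
v=7: a=7^1·(≡1), b=7^0·(≡6) mod 7; (1|7)=+1, (6|7)=-1; (−1)^{1·0·3}·(+1)^0·(-1)^1 = -1.
v=∞: -329 < 0 and 899 > 0  ⇒  (a,b)_∞ = +1.
v=47: a=47^1·(≡31), b=47^0·(≡17) mod 47; (31|47)=-1, (17|47)=+1; (−1)^{1·0·23}·(-1)^0·(+1)^1 = +1.
v=29: a=29^2·(≡19), b=29^1·(≡3) mod 29; (19|29)=-1, (3|29)=-1; (−1)^{2·1·14}·(-1)^1·(-1)^2 = -1.
v=2: v_2(a)=-2, v_2(b)=-6; units ≡ 7, 3 (mod 8); ε·ε+αω+βω = 1·1+-2·1+-6·0 ≡ 1  ⇒  (a,b)_2 = -1.
Ram(-329, 899) = {2, 7, 29, 31}; no ℚ_2-point on the conic.

[2, 7, 29, 31]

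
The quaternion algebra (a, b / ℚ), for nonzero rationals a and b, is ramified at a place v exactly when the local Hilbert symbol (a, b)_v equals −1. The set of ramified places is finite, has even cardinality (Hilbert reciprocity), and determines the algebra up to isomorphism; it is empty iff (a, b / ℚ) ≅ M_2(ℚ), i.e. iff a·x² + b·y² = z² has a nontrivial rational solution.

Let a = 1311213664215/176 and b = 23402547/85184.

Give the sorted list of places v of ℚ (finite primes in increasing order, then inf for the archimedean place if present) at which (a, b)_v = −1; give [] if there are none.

[5, 11]

Mod squares: a ≡ 165, b ≡ 33. Check v ∈ {∞, 2, 3, 5, 7, 11, 13, 19}.
v=13: a=13^2·(≡1), b=13^0·(≡8) mod 13; (1|13)=+1, (8|13)=-1; (−1)^{2·0·6}·(+1)^0·(-1)^2 = +1.
v=7: a=7^2·(≡1), b=7^4·(≡3) mod 7; (1|7)=+1, (3|7)=-1; (−1)^{2·4·3}·(+1)^4·(-1)^2 = +1.
v=∞: 165 > 0 and 33 > 0  ⇒  (a,b)_∞ = +1.
v=3: a=3^5·(≡1), b=3^3·(≡2) mod 3; (1|3)=+1, (2|3)=-1; (−1)^{5·3·1}·(+1)^3·(-1)^5 = +1.
v=5: a=5^1·(≡3), b=5^0·(≡3) mod 5; (3|5)=-1, (3|5)=-1; (−1)^{1·0·2}·(-1)^0·(-1)^1 = -1.
v=19: a=19^4·(≡12), b=19^2·(≡8) mod 19; (12|19)=-1, (8|19)=-1; (−1)^{4·2·9}·(-1)^2·(-1)^4 = +1.
v=2: v_2(a)=-4, v_2(b)=-6; units ≡ 5, 1 (mod 8); ε·ε+αω+βω = 0·0+-4·0+-6·1 ≡ 0  ⇒  (a,b)_2 = +1.
v=11: a=11^-1·(≡3), b=11^-3·(≡4) mod 11; (3|11)=+1, (4|11)=+1; (−1)^{-1·-3·5}·(+1)^-3·(+1)^-1 = -1.
|Ram(165, 33)| = 2, even; anisotropic at {5, 11}.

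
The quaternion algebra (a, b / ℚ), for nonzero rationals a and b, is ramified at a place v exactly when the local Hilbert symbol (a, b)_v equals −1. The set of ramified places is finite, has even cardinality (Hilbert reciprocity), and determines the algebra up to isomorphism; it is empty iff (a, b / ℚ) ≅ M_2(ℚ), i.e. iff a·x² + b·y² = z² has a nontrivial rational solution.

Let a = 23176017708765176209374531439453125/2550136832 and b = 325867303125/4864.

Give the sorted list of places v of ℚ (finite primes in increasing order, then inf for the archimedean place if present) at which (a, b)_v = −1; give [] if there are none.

(a, b) ≡ (14207630, 2495935) mod (ℚ^×)²; places V = {2, 3, 5, 7, 11, 13, 17, 19, 37, 43, 47, ∞}.
(a,b)_7: α=2, u≡5; β=2, v≡4 (mod 7); (5|7)=-1, (4|7)=+1; sign (−1)^0·-1^2·+1^2 = +1.
(a,b)_∞: sgn(14207630)=+, sgn(2495935)=+, so +1.
(a,b)_5: α=9, u≡1; β=5, v≡3 (mod 5); (1|5)=+1, (3|5)=-1; sign (−1)^0·+1^5·-1^9 = -1.
(a,b)_37: α=1, u≡12; β=0, v≡30 (mod 37); (12|37)=+1, (30|37)=+1; sign (−1)^0·+1^0·+1^1 = +1.
(a,b)_3: α=8, u≡2; β=4, v≡1 (mod 3); (2|3)=-1, (1|3)=+1; sign (−1)^0·-1^4·+1^8 = +1.
(a,b)_11: α=4, u≡7; β=0, v≡6 (mod 11); (7|11)=-1, (6|11)=-1; sign (−1)^0·-1^0·-1^4 = +1.
(a,b)_43: α=3, u≡41; β=1, v≡25 (mod 43); (41|43)=+1, (25|43)=+1; sign (−1)^1·+1^1·+1^3 = -1.
(a,b)_13: α=4, u≡2; β=1, v≡8 (mod 13); (2|13)=-1, (8|13)=-1; sign (−1)^0·-1^1·-1^4 = -1.
(a,b)_2: α=-27, β=-8; u≡7, v≡7 (mod 8); ε(u)ε(v)=1·1, αω(v)=-27·0, βω(u)=-8·0; sum ≡ 1  ⇒  -1.
(a,b)_19: α=-1, u≡7; β=-1, v≡8 (mod 19); (7|19)=+1, (8|19)=-1; sign (−1)^1·+1^-1·-1^-1 = +1.
(a,b)_47: α=3, u≡22; β=1, v≡36 (mod 47); (22|47)=-1, (36|47)=+1; sign (−1)^1·-1^1·+1^3 = +1.
(a,b)_17: α=2, u≡9; β=0, v≡6 (mod 17); (9|17)=+1, (6|17)=-1; sign (−1)^0·+1^0·-1^2 = +1.
|Ram(14207630, 2495935)| = 4, even; anisotropic at {2, 5, 13, 43}.

[2, 5, 13, 43]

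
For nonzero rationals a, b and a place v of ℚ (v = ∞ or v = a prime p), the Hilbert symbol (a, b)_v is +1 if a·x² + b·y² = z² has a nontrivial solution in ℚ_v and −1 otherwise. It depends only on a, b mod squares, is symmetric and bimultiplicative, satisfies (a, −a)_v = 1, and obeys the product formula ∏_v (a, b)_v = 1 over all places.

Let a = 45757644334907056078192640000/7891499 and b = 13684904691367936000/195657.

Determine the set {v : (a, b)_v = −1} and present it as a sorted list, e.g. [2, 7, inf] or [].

Mod squares: a ≡ 74301799, b ≡ 72105. Check v ∈ {∞, 2, 3, 5, 7, 11, 13, 19, 23, 29, 41}.
v=23: a=23^1·(≡12), b=23^1·(≡14) mod 23; (12|23)=+1, (14|23)=-1; (−1)^{1·1·11}·(+1)^1·(-1)^1 = +1.
v=13: a=13^5·(≡2), b=13^2·(≡2) mod 13; (2|13)=-1, (2|13)=-1; (−1)^{5·2·6}·(-1)^2·(-1)^5 = -1.
v=29: a=29^3·(≡10), b=29^2·(≡3) mod 29; (10|29)=-1, (3|29)=-1; (−1)^{3·2·14}·(-1)^2·(-1)^3 = -1.
v=2: v_2(a)=28, v_2(b)=20; units ≡ 7, 1 (mod 8); ε·ε+αω+βω = 1·0+28·0+20·0 ≡ 0  ⇒  (a,b)_2 = +1.
v=19: a=19^1·(≡15), b=19^1·(≡14) mod 19; (15|19)=-1, (14|19)=-1; (−1)^{1·1·9}·(-1)^1·(-1)^1 = -1.
v=∞: 74301799 > 0 and 72105 > 0  ⇒  (a,b)_∞ = +1.
v=7: a=7^-2·(≡6), b=7^-2·(≡3) mod 7; (6|7)=-1, (3|7)=-1; (−1)^{-2·-2·3}·(-1)^-2·(-1)^-2 = +1.
v=11: a=11^-5·(≡3), b=11^-3·(≡10) mod 11; (3|11)=+1, (10|11)=-1; (−1)^{-5·-3·5}·(+1)^-3·(-1)^-5 = +1.
v=5: a=5^4·(≡1), b=5^3·(≡4) mod 5; (1|5)=+1, (4|5)=+1; (−1)^{4·3·2}·(+1)^3·(+1)^4 = +1.
v=3: a=3^0·(≡1), b=3^-1·(≡2) mod 3; (1|3)=+1, (2|3)=-1; (−1)^{0·-1·1}·(+1)^-1·(-1)^0 = +1.
v=41: a=41^3·(≡16), b=41^2·(≡27) mod 41; (16|41)=+1, (27|41)=-1; (−1)^{3·2·20}·(+1)^2·(-1)^3 = -1.
(74301799, 72105 / ℚ) ramifies at {13, 19, 29, 41}: a division algebra.

[13, 19, 29, 41]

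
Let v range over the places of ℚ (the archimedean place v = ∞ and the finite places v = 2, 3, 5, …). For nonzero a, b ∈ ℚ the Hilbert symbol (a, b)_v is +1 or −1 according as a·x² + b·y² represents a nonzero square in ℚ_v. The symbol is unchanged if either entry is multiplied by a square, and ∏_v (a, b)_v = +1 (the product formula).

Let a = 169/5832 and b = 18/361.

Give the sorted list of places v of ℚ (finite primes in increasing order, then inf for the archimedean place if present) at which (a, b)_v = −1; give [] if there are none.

Mod squares: a ≡ 2, b ≡ 2. Check v ∈ {∞, 2, 3, 13, 19}.
v=13: a=13^2·(≡5), b=13^0·(≡7) mod 13; (5|13)=-1, (7|13)=-1; (−1)^{2·0·6}·(-1)^0·(-1)^2 = +1.
v=2: v_2(a)=-3, v_2(b)=1; units ≡ 1, 1 (mod 8); ε·ε+αω+βω = 0·0+-3·0+1·0 ≡ 0  ⇒  (a,b)_2 = +1.
v=19: a=19^0·(≡2), b=19^-2·(≡18) mod 19; (2|19)=-1, (18|19)=-1; (−1)^{0·-2·9}·(-1)^-2·(-1)^0 = +1.
v=3: a=3^-6·(≡2), b=3^2·(≡2) mod 3; (2|3)=-1, (2|3)=-1; (−1)^{-6·2·1}·(-1)^2·(-1)^-6 = +1.
v=∞: 2 > 0 and 2 > 0  ⇒  (a,b)_∞ = +1.
Every local symbol is +1, so the conic 2·x² + 2·y² = z² has ℚ_v-points for all v and hence a ℚ-point; (a, b / ℚ) ≅ M_2(ℚ).

[]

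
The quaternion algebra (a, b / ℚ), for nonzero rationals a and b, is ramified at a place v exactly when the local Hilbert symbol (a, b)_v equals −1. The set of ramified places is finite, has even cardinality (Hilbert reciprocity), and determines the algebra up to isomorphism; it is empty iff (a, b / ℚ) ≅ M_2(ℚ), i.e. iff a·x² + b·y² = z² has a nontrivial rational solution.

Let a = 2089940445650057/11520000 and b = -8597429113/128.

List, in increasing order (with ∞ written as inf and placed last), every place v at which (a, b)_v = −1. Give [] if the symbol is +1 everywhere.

[7, 13]

Mod squares: a ≡ 8558914, b ≡ -208754. Check v ∈ {∞, 2, 3, 5, 7, 11, 13, 31, 37, 41}.
v=∞: 8558914 > 0 and -208754 < 0  ⇒  (a,b)_∞ = +1.
v=5: a=5^-4·(≡1), b=5^0·(≡4) mod 5; (1|5)=+1, (4|5)=+1; (−1)^{-4·0·2}·(+1)^0·(+1)^-4 = +1.
v=31: a=31^1·(≡20), b=31^1·(≡6) mod 31; (20|31)=+1, (6|31)=-1; (−1)^{1·1·15}·(+1)^1·(-1)^1 = +1.
v=3: a=3^-2·(≡1), b=3^0·(≡1) mod 3; (1|3)=+1, (1|3)=+1; (−1)^{-2·0·1}·(+1)^0·(+1)^-2 = +1.
v=37: a=37^1·(≡35), b=37^1·(≡5) mod 37; (35|37)=-1, (5|37)=-1; (−1)^{1·1·18}·(-1)^1·(-1)^1 = +1.
v=13: a=13^1·(≡5), b=13^1·(≡4) mod 13; (5|13)=-1, (4|13)=+1; (−1)^{1·1·6}·(-1)^1·(+1)^1 = -1.
v=7: a=7^5·(≡6), b=7^3·(≡3) mod 7; (6|7)=-1, (3|7)=-1; (−1)^{5·3·3}·(-1)^3·(-1)^5 = -1.
v=2: v_2(a)=-11, v_2(b)=-7; units ≡ 1, 7 (mod 8); ε·ε+αω+βω = 0·1+-11·0+-7·0 ≡ 0  ⇒  (a,b)_2 = +1.
v=41: a=41^3·(≡10), b=41^2·(≡39) mod 41; (10|41)=+1, (39|41)=+1; (−1)^{3·2·20}·(+1)^2·(+1)^3 = +1.
v=11: a=11^2·(≡1), b=11^0·(≡5) mod 11; (1|11)=+1, (5|11)=+1; (−1)^{2·0·5}·(+1)^0·(+1)^2 = +1.
Ram(8558914, -208754) = {7, 13}; no ℚ_7-point on the conic.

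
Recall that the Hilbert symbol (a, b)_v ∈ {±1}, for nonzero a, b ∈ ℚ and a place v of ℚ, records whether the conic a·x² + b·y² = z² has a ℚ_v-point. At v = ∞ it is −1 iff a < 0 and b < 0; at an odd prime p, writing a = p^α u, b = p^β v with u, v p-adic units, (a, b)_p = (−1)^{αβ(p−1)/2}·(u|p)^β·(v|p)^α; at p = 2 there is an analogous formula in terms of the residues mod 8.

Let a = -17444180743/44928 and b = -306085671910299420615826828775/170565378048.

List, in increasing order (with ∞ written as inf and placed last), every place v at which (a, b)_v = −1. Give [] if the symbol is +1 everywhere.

Mod squares: a ≡ -73554, b ≡ -665038. Check v ∈ {∞, 2, 3, 5, 11, 13, 17, 19, 23, 37, 41, 43}.
v=19: a=19^0·(≡8), b=19^1·(≡18) mod 19; (8|19)=-1, (18|19)=-1; (−1)^{0·1·9}·(-1)^1·(-1)^0 = -1.
v=37: a=37^0·(≡17), b=37^1·(≡24) mod 37; (17|37)=-1, (24|37)=-1; (−1)^{0·1·18}·(-1)^1·(-1)^0 = -1.
v=41: a=41^1·(≡5), b=41^2·(≡31) mod 41; (5|41)=+1, (31|41)=+1; (−1)^{1·2·20}·(+1)^2·(+1)^1 = +1.
v=43: a=43^0·(≡18), b=43^1·(≡24) mod 43; (18|43)=-1, (24|43)=+1; (−1)^{0·1·21}·(-1)^1·(+1)^0 = -1.
v=5: a=5^0·(≡4), b=5^2·(≡3) mod 5; (4|5)=+1, (3|5)=-1; (−1)^{0·2·2}·(+1)^2·(-1)^0 = +1.
v=23: a=23^3·(≡5), b=23^6·(≡21) mod 23; (5|23)=-1, (21|23)=-1; (−1)^{3·6·11}·(-1)^6·(-1)^3 = -1.
v=3: a=3^-3·(≡1), b=3^-6·(≡2) mod 3; (1|3)=+1, (2|3)=-1; (−1)^{-3·-6·1}·(+1)^-6·(-1)^-3 = -1.
v=17: a=17^2·(≡5), b=17^4·(≡16) mod 17; (5|17)=-1, (16|17)=+1; (−1)^{2·4·8}·(-1)^4·(+1)^2 = +1.
v=2: v_2(a)=-7, v_2(b)=-13; units ≡ 7, 1 (mod 8); ε·ε+αω+βω = 1·0+-7·0+-13·0 ≡ 0  ⇒  (a,b)_2 = +1.
v=13: a=13^-1·(≡1), b=13^-4·(≡1) mod 13; (1|13)=+1, (1|13)=+1; (−1)^{-1·-4·6}·(+1)^-4·(+1)^-1 = +1.
v=11: a=11^2·(≡5), b=11^7·(≡1) mod 11; (5|11)=+1, (1|11)=+1; (−1)^{2·7·5}·(+1)^7·(+1)^2 = +1.
v=∞: -73554 < 0 and -665038 < 0  ⇒  (a,b)_∞ = -1.
|Ram(-73554, -665038)| = 6, even; anisotropic at {3, 19, 23, 37, 43, ∞}.

[3, 19, 23, 37, 43, inf]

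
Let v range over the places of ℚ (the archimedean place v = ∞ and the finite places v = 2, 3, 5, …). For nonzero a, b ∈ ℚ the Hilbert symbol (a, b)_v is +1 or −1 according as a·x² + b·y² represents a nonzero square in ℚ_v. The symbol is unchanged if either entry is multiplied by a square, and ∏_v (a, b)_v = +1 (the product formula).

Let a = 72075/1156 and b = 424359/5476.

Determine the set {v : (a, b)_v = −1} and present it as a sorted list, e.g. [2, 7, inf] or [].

[2, 31]

(a, b) ≡ (3, 31) mod (ℚ^×)²; places V = {2, 3, 5, 13, 17, 31, 37, ∞}.
(a,b)_5: α=2, u≡3; β=0, v≡4 (mod 5); (3|5)=-1, (4|5)=+1; sign (−1)^0·-1^0·+1^2 = +1.
(a,b)_13: α=0, u≡10; β=2, v≡5 (mod 13); (10|13)=+1, (5|13)=-1; sign (−1)^0·+1^2·-1^0 = +1.
(a,b)_2: α=-2, β=-2; u≡3, v≡7 (mod 8); ε(u)ε(v)=1·1, αω(v)=-2·0, βω(u)=-2·1; sum ≡ 1  ⇒  -1.
(a,b)_∞: sgn(3)=+, sgn(31)=+, so +1.
(a,b)_31: α=2, u≡29; β=1, v≡4 (mod 31); (29|31)=-1, (4|31)=+1; sign (−1)^0·-1^1·+1^2 = -1.
(a,b)_37: α=0, u≡4; β=-2, v≡20 (mod 37); (4|37)=+1, (20|37)=-1; sign (−1)^0·+1^-2·-1^0 = +1.
(a,b)_3: α=1, u≡1; β=4, v≡1 (mod 3); (1|3)=+1, (1|3)=+1; sign (−1)^0·+1^4·+1^1 = +1.
(a,b)_17: α=-2, u≡3; β=0, v≡11 (mod 17); (3|17)=-1, (11|17)=-1; sign (−1)^0·-1^0·-1^-2 = +1.
(3, 31 / ℚ) ramifies at {2, 31}: a division algebra.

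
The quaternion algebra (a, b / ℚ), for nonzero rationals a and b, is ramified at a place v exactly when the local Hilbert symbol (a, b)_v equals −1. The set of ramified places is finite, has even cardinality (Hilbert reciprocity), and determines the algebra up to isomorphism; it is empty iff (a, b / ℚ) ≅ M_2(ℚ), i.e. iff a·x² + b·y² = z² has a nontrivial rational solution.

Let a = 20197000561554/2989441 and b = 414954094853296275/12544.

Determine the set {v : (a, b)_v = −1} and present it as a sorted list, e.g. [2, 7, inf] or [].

(a, b) ≡ (975154, 51) mod (ℚ^×)²; places V = {2, 3, 5, 7, 13, 17, 19, 23, 29, 37, 41, 43, ∞}.
(a,b)_23: α=1, u≡18; β=2, v≡17 (mod 23); (18|23)=+1, (17|23)=-1; sign (−1)^0·+1^2·-1^1 = -1.
(a,b)_∞: sgn(975154)=+, sgn(51)=+, so +1.
(a,b)_37: α=2, u≡17; β=2, v≡8 (mod 37); (17|37)=-1, (8|37)=-1; sign (−1)^0·-1^2·-1^2 = +1.
(a,b)_29: α=1, u≡12; β=2, v≡7 (mod 29); (12|29)=-1, (7|29)=+1; sign (−1)^0·-1^2·+1^1 = +1.
(a,b)_17: α=1, u≡4; β=3, v≡10 (mod 17); (4|17)=+1, (10|17)=-1; sign (−1)^0·+1^3·-1^1 = -1.
(a,b)_3: α=2, u≡1; β=1, v≡2 (mod 3); (1|3)=+1, (2|3)=-1; sign (−1)^0·+1^1·-1^2 = +1.
(a,b)_5: α=0, u≡4; β=2, v≡4 (mod 5); (4|5)=+1, (4|5)=+1; sign (−1)^0·+1^2·+1^0 = +1.
(a,b)_41: α=2, u≡16; β=0, v≡20 (mod 41); (16|41)=+1, (20|41)=+1; sign (−1)^0·+1^0·+1^2 = +1.
(a,b)_7: α=-2, u≡3; β=-2, v≡1 (mod 7); (3|7)=-1, (1|7)=+1; sign (−1)^0·-1^-2·+1^-2 = +1.
(a,b)_43: α=1, u≡14; β=2, v≡37 (mod 43); (14|43)=+1, (37|43)=-1; sign (−1)^0·+1^2·-1^1 = -1.
(a,b)_2: α=1, β=-8; u≡1, v≡3 (mod 8); ε(u)ε(v)=0·1, αω(v)=1·1, βω(u)=-8·0; sum ≡ 1  ⇒  -1.
(a,b)_13: α=-2, u≡7; β=0, v≡9 (mod 13); (7|13)=-1, (9|13)=+1; sign (−1)^0·-1^0·+1^-2 = +1.
(a,b)_19: α=-2, u≡16; β=0, v≡10 (mod 19); (16|19)=+1, (10|19)=-1; sign (−1)^0·+1^0·-1^-2 = +1.
|Ram(975154, 51)| = 4, even; anisotropic at {2, 17, 23, 43}.

[2, 17, 23, 43]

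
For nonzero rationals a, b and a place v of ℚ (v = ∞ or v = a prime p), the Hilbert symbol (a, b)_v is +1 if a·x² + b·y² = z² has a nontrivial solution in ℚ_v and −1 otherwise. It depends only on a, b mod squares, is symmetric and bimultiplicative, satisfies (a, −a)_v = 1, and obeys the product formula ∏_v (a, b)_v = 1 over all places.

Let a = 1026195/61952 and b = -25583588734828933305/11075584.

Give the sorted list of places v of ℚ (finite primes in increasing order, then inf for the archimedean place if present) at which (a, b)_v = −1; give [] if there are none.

[2, 5]

(a, b) ≡ (1110, -40145) mod (ℚ^×)²; places V = {2, 3, 5, 7, 11, 13, 31, 37, 41, 43, ∞}.
(a,b)_41: α=0, u≡6; β=2, v≡28 (mod 41); (6|41)=-1, (28|41)=-1; sign (−1)^0·-1^2·-1^0 = +1.
(a,b)_37: α=1, u≡28; β=3, v≡34 (mod 37); (28|37)=+1, (34|37)=+1; sign (−1)^0·+1^3·+1^1 = +1.
(a,b)_43: α=2, u≡16; β=4, v≡31 (mod 43); (16|43)=+1, (31|43)=+1; sign (−1)^0·+1^4·+1^2 = +1.
(a,b)_13: α=0, u≡2; β=-2, v≡12 (mod 13); (2|13)=-1, (12|13)=+1; sign (−1)^0·-1^-2·+1^0 = +1.
(a,b)_3: α=1, u≡1; β=4, v≡1 (mod 3); (1|3)=+1, (1|3)=+1; sign (−1)^0·+1^4·+1^1 = +1.
(a,b)_2: α=-9, β=-16; u≡3, v≡7 (mod 8); ε(u)ε(v)=1·1, αω(v)=-9·0, βω(u)=-16·1; sum ≡ 1  ⇒  -1.
(a,b)_11: α=-2, u≡10; β=0, v≡3 (mod 11); (10|11)=-1, (3|11)=+1; sign (−1)^0·-1^0·+1^-2 = +1.
(a,b)_7: α=0, u≡1; β=1, v≡5 (mod 7); (1|7)=+1, (5|7)=-1; sign (−1)^0·+1^1·-1^0 = +1.
(a,b)_∞: sgn(1110)=+, sgn(-40145)=−, so +1.
(a,b)_31: α=0, u≡9; β=1, v≡5 (mod 31); (9|31)=+1, (5|31)=+1; sign (−1)^0·+1^1·+1^0 = +1.
(a,b)_5: α=1, u≡2; β=1, v≡1 (mod 5); (2|5)=-1, (1|5)=+1; sign (−1)^0·-1^1·+1^1 = -1.
Ram(1110, -40145) = {2, 5}; no ℚ_2-point on the conic.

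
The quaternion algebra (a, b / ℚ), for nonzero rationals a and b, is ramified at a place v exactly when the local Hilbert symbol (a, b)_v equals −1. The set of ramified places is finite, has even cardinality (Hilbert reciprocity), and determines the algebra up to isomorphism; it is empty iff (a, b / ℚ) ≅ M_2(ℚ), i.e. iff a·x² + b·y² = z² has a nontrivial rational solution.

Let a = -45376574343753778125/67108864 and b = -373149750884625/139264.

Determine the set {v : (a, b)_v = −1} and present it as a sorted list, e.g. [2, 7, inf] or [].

(a, b) ≡ (-76245, -924241890) mod (ℚ^×)²; places V = {2, 3, 5, 7, 11, 13, 17, 19, 23, 29, ∞}.
(a,b)_∞: sgn(-76245)=−, sgn(-924241890)=−, so -1.
(a,b)_5: α=5, u≡4; β=3, v≡2 (mod 5); (4|5)=+1, (2|5)=-1; sign (−1)^0·+1^3·-1^5 = -1.
(a,b)_11: α=2, u≡2; β=1, v≡3 (mod 11); (2|11)=-1, (3|11)=+1; sign (−1)^0·-1^1·+1^2 = -1.
(a,b)_3: α=1, u≡1; β=3, v≡2 (mod 3); (1|3)=+1, (2|3)=-1; sign (−1)^1·+1^3·-1^1 = +1.
(a,b)_29: α=2, u≡28; β=1, v≡26 (mod 29); (28|29)=+1, (26|29)=-1; sign (−1)^0·+1^1·-1^2 = +1.
(a,b)_19: α=2, u≡13; β=3, v≡15 (mod 19); (13|19)=-1, (15|19)=-1; sign (−1)^0·-1^3·-1^2 = -1.
(a,b)_13: α=1, u≡11; β=3, v≡12 (mod 13); (11|13)=-1, (12|13)=+1; sign (−1)^0·-1^3·+1^1 = -1.
(a,b)_7: α=2, u≡5; β=0, v≡1 (mod 7); (5|7)=-1, (1|7)=+1; sign (−1)^0·-1^0·+1^2 = +1.
(a,b)_2: α=-26, β=-13; u≡3, v≡7 (mod 8); ε(u)ε(v)=1·1, αω(v)=-26·0, βω(u)=-13·1; sum ≡ 0  ⇒  +1.
(a,b)_17: α=1, u≡3; β=-1, v≡12 (mod 17); (3|17)=-1, (12|17)=-1; sign (−1)^0·-1^-1·-1^1 = +1.
(a,b)_23: α=3, u≡21; β=1, v≡22 (mod 23); (21|23)=-1, (22|23)=-1; sign (−1)^1·-1^1·-1^3 = -1.
Ram(-76245, -924241890) = {5, 11, 13, 19, 23, ∞}; no ℚ_5-point on the conic.

[5, 11, 13, 19, 23, inf]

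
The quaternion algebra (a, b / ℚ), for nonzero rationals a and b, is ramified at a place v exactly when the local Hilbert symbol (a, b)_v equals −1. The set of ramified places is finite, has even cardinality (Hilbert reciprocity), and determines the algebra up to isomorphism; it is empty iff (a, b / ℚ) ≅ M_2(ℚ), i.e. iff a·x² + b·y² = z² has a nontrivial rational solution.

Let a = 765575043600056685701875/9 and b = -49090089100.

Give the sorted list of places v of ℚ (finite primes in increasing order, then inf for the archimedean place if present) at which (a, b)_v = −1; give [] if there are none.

(a, b) ≡ (5083, -19) mod (ℚ^×)²; places V = {2, 3, 5, 13, 17, 19, 23, ∞}.
(a,b)_∞: sgn(5083)=+, sgn(-19)=−, so +1.
(a,b)_19: α=2, u≡12; β=1, v≡13 (mod 19); (12|19)=-1, (13|19)=-1; sign (−1)^0·-1^1·-1^2 = -1.
(a,b)_5: α=4, u≡2; β=2, v≡1 (mod 5); (2|5)=-1, (1|5)=+1; sign (−1)^0·-1^2·+1^4 = +1.
(a,b)_2: α=0, β=2; u≡3, v≡5 (mod 8); ε(u)ε(v)=1·0, αω(v)=0·1, βω(u)=2·1; sum ≡ 0  ⇒  +1.
(a,b)_17: α=5, u≡12; β=2, v≡9 (mod 17); (12|17)=-1, (9|17)=+1; sign (−1)^0·-1^2·+1^5 = +1.
(a,b)_23: α=5, u≡7; β=2, v≡16 (mod 23); (7|23)=-1, (16|23)=+1; sign (−1)^0·-1^2·+1^5 = +1.
(a,b)_13: α=5, u≡4; β=2, v≡11 (mod 13); (4|13)=+1, (11|13)=-1; sign (−1)^0·+1^2·-1^5 = -1.
(a,b)_3: α=-2, u≡1; β=0, v≡2 (mod 3); (1|3)=+1, (2|3)=-1; sign (−1)^0·+1^0·-1^-2 = +1.
(5083, -19 / ℚ) ramifies at {13, 19}: a division algebra.

[13, 19]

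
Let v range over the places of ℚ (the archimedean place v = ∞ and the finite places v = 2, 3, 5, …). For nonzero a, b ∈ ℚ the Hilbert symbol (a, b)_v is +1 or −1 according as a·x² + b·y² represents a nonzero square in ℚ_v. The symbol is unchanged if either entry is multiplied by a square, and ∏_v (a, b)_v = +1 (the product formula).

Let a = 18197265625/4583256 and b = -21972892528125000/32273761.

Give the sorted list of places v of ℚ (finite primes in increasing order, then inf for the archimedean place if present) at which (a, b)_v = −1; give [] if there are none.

(a, b) ≡ (2310, -2) mod (ℚ^×)²; places V = {2, 3, 5, 7, 11, 13, 19, 23, ∞}.
(a,b)_11: α=3, u≡9; β=6, v≡3 (mod 11); (9|11)=+1, (3|11)=+1; sign (−1)^0·+1^6·+1^3 = +1.
(a,b)_2: α=-3, β=3; u≡3, v≡7 (mod 8); ε(u)ε(v)=1·1, αω(v)=-3·0, βω(u)=3·1; sum ≡ 0  ⇒  +1.
(a,b)_19: α=-2, u≡16; β=-2, v≡17 (mod 19); (16|19)=+1, (17|19)=+1; sign (−1)^0·+1^-2·+1^-2 = +1.
(a,b)_5: α=9, u≡2; β=8, v≡3 (mod 5); (2|5)=-1, (3|5)=-1; sign (−1)^0·-1^8·-1^9 = -1.
(a,b)_3: α=-1, u≡2; β=4, v≡1 (mod 3); (2|3)=-1, (1|3)=+1; sign (−1)^0·-1^4·+1^-1 = +1.
(a,b)_7: α=1, u≡1; β=2, v≡6 (mod 7); (1|7)=+1, (6|7)=-1; sign (−1)^0·+1^2·-1^1 = -1.
(a,b)_∞: sgn(2310)=+, sgn(-2)=−, so +1.
(a,b)_23: α=-2, u≡10; β=-2, v≡21 (mod 23); (10|23)=-1, (21|23)=-1; sign (−1)^0·-1^-2·-1^-2 = +1.
(a,b)_13: α=0, u≡3; β=-2, v≡7 (mod 13); (3|13)=+1, (7|13)=-1; sign (−1)^0·+1^-2·-1^0 = +1.
|Ram(2310, -2)| = 2, even; anisotropic at {5, 7}.

[5, 7]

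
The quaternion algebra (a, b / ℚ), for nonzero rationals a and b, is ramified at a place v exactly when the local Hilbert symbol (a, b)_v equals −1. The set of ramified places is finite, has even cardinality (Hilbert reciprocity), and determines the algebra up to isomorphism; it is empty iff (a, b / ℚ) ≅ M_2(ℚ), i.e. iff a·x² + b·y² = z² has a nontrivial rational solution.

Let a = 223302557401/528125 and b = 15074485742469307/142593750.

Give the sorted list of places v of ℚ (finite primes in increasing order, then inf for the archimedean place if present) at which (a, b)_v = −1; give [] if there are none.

[2, 3, 5, 17]

Mod squares: a ≡ 5, b ≡ 1122. Check v ∈ {∞, 2, 3, 5, 7, 11, 13, 17, 19}.
v=11: a=11^2·(≡4), b=11^3·(≡3) mod 11; (4|11)=+1, (3|11)=+1; (−1)^{2·3·5}·(+1)^3·(+1)^2 = +1.
v=17: a=17^2·(≡7), b=17^3·(≡16) mod 17; (7|17)=-1, (16|17)=+1; (−1)^{2·3·8}·(-1)^3·(+1)^2 = -1.
v=13: a=13^-2·(≡8), b=13^-2·(≡1) mod 13; (8|13)=-1, (1|13)=+1; (−1)^{-2·-2·6}·(-1)^-2·(+1)^-2 = +1.
v=5: a=5^-5·(≡4), b=5^-6·(≡2) mod 5; (4|5)=+1, (2|5)=-1; (−1)^{-5·-6·2}·(+1)^-6·(-1)^-5 = -1.
v=7: a=7^2·(≡5), b=7^2·(≡4) mod 7; (5|7)=-1, (4|7)=+1; (−1)^{2·2·3}·(-1)^2·(+1)^2 = +1.
v=∞: 5 > 0 and 1122 > 0  ⇒  (a,b)_∞ = +1.
v=2: v_2(a)=0, v_2(b)=-1; units ≡ 5, 1 (mod 8); ε·ε+αω+βω = 0·0+0·0+-1·1 ≡ 1  ⇒  (a,b)_2 = -1.
v=19: a=19^4·(≡4), b=19^6·(≡16) mod 19; (4|19)=+1, (16|19)=+1; (−1)^{4·6·9}·(+1)^6·(+1)^4 = +1.
v=3: a=3^0·(≡2), b=3^-3·(≡2) mod 3; (2|3)=-1, (2|3)=-1; (−1)^{0·-3·1}·(-1)^-3·(-1)^0 = -1.
(5, 1122 / ℚ) ramifies at {2, 3, 5, 17}: a division algebra.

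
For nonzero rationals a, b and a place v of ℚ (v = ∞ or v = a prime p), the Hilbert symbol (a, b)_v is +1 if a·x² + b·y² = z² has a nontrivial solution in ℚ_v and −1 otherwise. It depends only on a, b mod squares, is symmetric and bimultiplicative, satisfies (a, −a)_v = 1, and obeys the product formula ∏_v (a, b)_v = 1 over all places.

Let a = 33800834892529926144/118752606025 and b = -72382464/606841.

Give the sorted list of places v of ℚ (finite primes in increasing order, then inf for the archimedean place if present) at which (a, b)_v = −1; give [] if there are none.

Mod squares: a ≡ 25806, b ≡ -7854. Check v ∈ {∞, 2, 3, 5, 7, 11, 17, 19, 23, 41}.
v=17: a=17^3·(≡7), b=17^1·(≡5) mod 17; (7|17)=-1, (5|17)=-1; (−1)^{3·1·8}·(-1)^1·(-1)^3 = +1.
v=19: a=19^0·(≡17), b=19^-2·(≡14) mod 19; (17|19)=+1, (14|19)=-1; (−1)^{0·-2·9}·(+1)^-2·(-1)^0 = +1.
v=3: a=3^7·(≡1), b=3^3·(≡1) mod 3; (1|3)=+1, (1|3)=+1; (−1)^{7·3·1}·(+1)^3·(+1)^7 = -1.
v=∞: 25806 > 0 and -7854 < 0  ⇒  (a,b)_∞ = +1.
v=11: a=11^3·(≡4), b=11^1·(≡5) mod 11; (4|11)=+1, (5|11)=+1; (−1)^{3·1·5}·(+1)^1·(+1)^3 = -1.
v=23: a=23^1·(≡18), b=23^0·(≡6) mod 23; (18|23)=+1, (6|23)=+1; (−1)^{1·0·11}·(+1)^0·(+1)^1 = +1.
v=5: a=5^-2·(≡4), b=5^0·(≡1) mod 5; (4|5)=+1, (1|5)=+1; (−1)^{-2·0·2}·(+1)^0·(+1)^-2 = +1.
v=41: a=41^-6·(≡22), b=41^-2·(≡10) mod 41; (22|41)=-1, (10|41)=+1; (−1)^{-6·-2·20}·(-1)^-2·(+1)^-6 = +1.
v=7: a=7^2·(≡2), b=7^1·(≡5) mod 7; (2|7)=+1, (5|7)=-1; (−1)^{2·1·3}·(+1)^1·(-1)^2 = +1.
v=2: v_2(a)=21, v_2(b)=11; units ≡ 7, 1 (mod 8); ε·ε+αω+βω = 1·0+21·0+11·0 ≡ 0  ⇒  (a,b)_2 = +1.
Ram(25806, -7854) = {3, 11}; no ℚ_3-point on the conic.

[3, 11]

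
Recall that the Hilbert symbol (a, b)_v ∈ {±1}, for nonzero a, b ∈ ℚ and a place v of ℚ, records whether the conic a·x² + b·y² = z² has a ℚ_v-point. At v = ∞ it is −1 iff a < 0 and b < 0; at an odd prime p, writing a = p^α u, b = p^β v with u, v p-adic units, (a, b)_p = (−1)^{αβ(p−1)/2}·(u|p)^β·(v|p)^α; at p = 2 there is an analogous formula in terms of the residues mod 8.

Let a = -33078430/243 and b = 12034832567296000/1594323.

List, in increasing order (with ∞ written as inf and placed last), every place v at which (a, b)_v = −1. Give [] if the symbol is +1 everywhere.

[5, 19]

Mod squares: a ≡ -5610, b ≡ 570. Check v ∈ {∞, 2, 3, 5, 7, 11, 17, 19}.
v=3: a=3^-5·(≡2), b=3^-13·(≡1) mod 3; (2|3)=-1, (1|3)=+1; (−1)^{-5·-13·1}·(-1)^-13·(+1)^-5 = +1.
v=17: a=17^1·(≡6), b=17^2·(≡15) mod 17; (6|17)=-1, (15|17)=+1; (−1)^{1·2·8}·(-1)^2·(+1)^1 = +1.
v=5: a=5^1·(≡3), b=5^3·(≡1) mod 5; (3|5)=-1, (1|5)=+1; (−1)^{1·3·2}·(-1)^3·(+1)^1 = -1.
v=19: a=19^2·(≡3), b=19^3·(≡4) mod 19; (3|19)=-1, (4|19)=+1; (−1)^{2·3·9}·(-1)^3·(+1)^2 = -1.
v=∞: -5610 < 0 and 570 > 0  ⇒  (a,b)_∞ = +1.
v=2: v_2(a)=1, v_2(b)=13; units ≡ 3, 5 (mod 8); ε·ε+αω+βω = 1·0+1·1+13·1 ≡ 0  ⇒  (a,b)_2 = +1.
v=11: a=11^1·(≡6), b=11^2·(≡4) mod 11; (6|11)=-1, (4|11)=+1; (−1)^{1·2·5}·(-1)^2·(+1)^1 = +1.
v=7: a=7^2·(≡2), b=7^2·(≡5) mod 7; (2|7)=+1, (5|7)=-1; (−1)^{2·2·3}·(+1)^2·(-1)^2 = +1.
(-5610, 570 / ℚ) ramifies at {5, 19}: a division algebra.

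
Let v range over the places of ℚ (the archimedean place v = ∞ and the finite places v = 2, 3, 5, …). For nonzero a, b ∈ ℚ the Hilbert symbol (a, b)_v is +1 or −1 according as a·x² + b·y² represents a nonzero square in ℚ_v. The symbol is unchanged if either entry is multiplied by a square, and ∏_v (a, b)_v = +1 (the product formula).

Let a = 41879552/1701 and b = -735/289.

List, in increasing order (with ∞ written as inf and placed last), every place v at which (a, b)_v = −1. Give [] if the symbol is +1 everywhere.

Mod squares: a ≡ 42, b ≡ -15. Check v ∈ {∞, 2, 3, 5, 7, 11, 13, 17}.
v=13: a=13^2·(≡12), b=13^0·(≡2) mod 13; (12|13)=+1, (2|13)=-1; (−1)^{2·0·6}·(+1)^0·(-1)^2 = +1.
v=∞: 42 > 0 and -15 < 0  ⇒  (a,b)_∞ = +1.
v=5: a=5^0·(≡2), b=5^1·(≡2) mod 5; (2|5)=-1, (2|5)=-1; (−1)^{0·1·2}·(-1)^1·(-1)^0 = -1.
v=11: a=11^2·(≡9), b=11^0·(≡8) mod 11; (9|11)=+1, (8|11)=-1; (−1)^{2·0·5}·(+1)^0·(-1)^2 = +1.
v=2: v_2(a)=11, v_2(b)=0; units ≡ 5, 1 (mod 8); ε·ε+αω+βω = 0·0+11·0+0·1 ≡ 0  ⇒  (a,b)_2 = +1.
v=7: a=7^-1·(≡3), b=7^2·(≡3) mod 7; (3|7)=-1, (3|7)=-1; (−1)^{-1·2·3}·(-1)^2·(-1)^-1 = -1.
v=17: a=17^0·(≡1), b=17^-2·(≡13) mod 17; (1|17)=+1, (13|17)=+1; (−1)^{0·-2·8}·(+1)^-2·(+1)^0 = +1.
v=3: a=3^-5·(≡2), b=3^1·(≡1) mod 3; (2|3)=-1, (1|3)=+1; (−1)^{-5·1·1}·(-1)^1·(+1)^-5 = +1.
Ram(42, -15) = {5, 7}; no ℚ_5-point on the conic.

[5, 7]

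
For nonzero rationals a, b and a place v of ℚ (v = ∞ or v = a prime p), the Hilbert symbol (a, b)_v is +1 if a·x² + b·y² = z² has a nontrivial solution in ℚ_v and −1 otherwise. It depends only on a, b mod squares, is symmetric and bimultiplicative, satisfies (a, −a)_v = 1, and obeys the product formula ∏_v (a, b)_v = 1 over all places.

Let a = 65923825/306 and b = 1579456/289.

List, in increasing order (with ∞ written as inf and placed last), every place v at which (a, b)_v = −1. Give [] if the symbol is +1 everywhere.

[17, 23, 29, 31]

Mod squares: a ≡ 740962, b ≡ 24679. Check v ∈ {∞, 2, 3, 5, 11, 17, 19, 23, 29, 31, 37}.
v=19: a=19^1·(≡14), b=19^0·(≡6) mod 19; (14|19)=-1, (6|19)=+1; (−1)^{1·0·9}·(-1)^0·(+1)^1 = +1.
v=2: v_2(a)=-1, v_2(b)=6; units ≡ 1, 7 (mod 8); ε·ε+αω+βω = 0·1+-1·0+6·0 ≡ 0  ⇒  (a,b)_2 = +1.
v=3: a=3^-2·(≡1), b=3^0·(≡1) mod 3; (1|3)=+1, (1|3)=+1; (−1)^{-2·0·1}·(+1)^0·(+1)^-2 = +1.
v=∞: 740962 > 0 and 24679 > 0  ⇒  (a,b)_∞ = +1.
v=17: a=17^-1·(≡1), b=17^-2·(≡3) mod 17; (1|17)=+1, (3|17)=-1; (−1)^{-1·-2·8}·(+1)^-2·(-1)^-1 = -1.
v=11: a=11^2·(≡8), b=11^0·(≡7) mod 11; (8|11)=-1, (7|11)=-1; (−1)^{2·0·5}·(-1)^0·(-1)^2 = +1.
v=37: a=37^1·(≡36), b=37^1·(≡12) mod 37; (36|37)=+1, (12|37)=+1; (−1)^{1·1·18}·(+1)^1·(+1)^1 = +1.
v=31: a=31^1·(≡14), b=31^0·(≡13) mod 31; (14|31)=+1, (13|31)=-1; (−1)^{1·0·15}·(+1)^0·(-1)^1 = -1.
v=29: a=29^0·(≡26), b=29^1·(≡27) mod 29; (26|29)=-1, (27|29)=-1; (−1)^{0·1·14}·(-1)^1·(-1)^0 = -1.
v=23: a=23^0·(≡14), b=23^1·(≡19) mod 23; (14|23)=-1, (19|23)=-1; (−1)^{0·1·11}·(-1)^1·(-1)^0 = -1.
v=5: a=5^2·(≡3), b=5^0·(≡4) mod 5; (3|5)=-1, (4|5)=+1; (−1)^{2·0·2}·(-1)^0·(+1)^2 = +1.
|Ram(740962, 24679)| = 4, even; anisotropic at {17, 23, 29, 31}.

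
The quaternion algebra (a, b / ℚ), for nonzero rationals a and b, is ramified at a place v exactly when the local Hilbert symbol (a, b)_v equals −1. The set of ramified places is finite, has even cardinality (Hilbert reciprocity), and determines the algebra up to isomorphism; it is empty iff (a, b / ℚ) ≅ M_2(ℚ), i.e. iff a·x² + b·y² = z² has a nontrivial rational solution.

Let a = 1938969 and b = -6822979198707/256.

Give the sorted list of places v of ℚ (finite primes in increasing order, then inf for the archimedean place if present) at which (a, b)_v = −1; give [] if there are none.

(a, b) ≡ (215441, -3) mod (ℚ^×)²; places V = {2, 3, 7, 17, 19, 23, 29, ∞}.
(a,b)_29: α=1, u≡16; β=2, v≡10 (mod 29); (16|29)=+1, (10|29)=-1; sign (−1)^0·+1^2·-1^1 = -1.
(a,b)_7: α=0, u≡4; β=2, v≡4 (mod 7); (4|7)=+1, (4|7)=+1; sign (−1)^0·+1^2·+1^0 = +1.
(a,b)_23: α=1, u≡8; β=2, v≡7 (mod 23); (8|23)=+1, (7|23)=-1; sign (−1)^0·+1^2·-1^1 = -1.
(a,b)_∞: sgn(215441)=+, sgn(-3)=−, so +1.
(a,b)_17: α=1, u≡4; β=2, v≡10 (mod 17); (4|17)=+1, (10|17)=-1; sign (−1)^0·+1^2·-1^1 = -1.
(a,b)_2: α=0, β=-8; u≡1, v≡5 (mod 8); ε(u)ε(v)=0·0, αω(v)=0·1, βω(u)=-8·0; sum ≡ 0  ⇒  +1.
(a,b)_19: α=1, u≡2; β=2, v≡11 (mod 19); (2|19)=-1, (11|19)=+1; sign (−1)^0·-1^2·+1^1 = +1.
(a,b)_3: α=2, u≡2; β=1, v≡2 (mod 3); (2|3)=-1, (2|3)=-1; sign (−1)^0·-1^1·-1^2 = -1.
Ram(215441, -3) = {3, 17, 23, 29}; no ℚ_3-point on the conic.

[3, 17, 23, 29]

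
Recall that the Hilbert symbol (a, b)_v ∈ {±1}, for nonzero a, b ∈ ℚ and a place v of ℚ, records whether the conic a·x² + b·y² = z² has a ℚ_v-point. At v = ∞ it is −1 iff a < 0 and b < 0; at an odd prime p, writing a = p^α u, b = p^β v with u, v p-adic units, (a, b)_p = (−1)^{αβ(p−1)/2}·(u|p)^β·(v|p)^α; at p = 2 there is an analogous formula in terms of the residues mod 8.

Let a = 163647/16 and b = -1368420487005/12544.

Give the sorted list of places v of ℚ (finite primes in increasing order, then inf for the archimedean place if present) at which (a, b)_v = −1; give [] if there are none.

(a, b) ≡ (18183, -47912205) mod (ℚ^×)²; places V = {2, 3, 5, 7, 11, 13, 17, 19, 29, 31, ∞}.
(a,b)_31: α=0, u≡27; β=1, v≡6 (mod 31); (27|31)=-1, (6|31)=-1; sign (−1)^0·-1^1·-1^0 = -1.
(a,b)_5: α=0, u≡2; β=1, v≡1 (mod 5); (2|5)=-1, (1|5)=+1; sign (−1)^0·-1^1·+1^0 = -1.
(a,b)_19: α=1, u≡17; β=1, v≡4 (mod 19); (17|19)=+1, (4|19)=+1; sign (−1)^1·+1^1·+1^1 = -1.
(a,b)_13: α=0, u≡1; β=4, v≡3 (mod 13); (1|13)=+1, (3|13)=+1; sign (−1)^0·+1^4·+1^0 = +1.
(a,b)_∞: sgn(18183)=+, sgn(-47912205)=−, so +1.
(a,b)_7: α=0, u≡4; β=-2, v≡4 (mod 7); (4|7)=+1, (4|7)=+1; sign (−1)^0·+1^-2·+1^0 = +1.
(a,b)_2: α=-4, β=-8; u≡7, v≡3 (mod 8); ε(u)ε(v)=1·1, αω(v)=-4·1, βω(u)=-8·0; sum ≡ 1  ⇒  -1.
(a,b)_17: α=0, u≡12; β=1, v≡10 (mod 17); (12|17)=-1, (10|17)=-1; sign (−1)^0·-1^1·-1^0 = -1.
(a,b)_3: α=3, u≡1; β=1, v≡2 (mod 3); (1|3)=+1, (2|3)=-1; sign (−1)^1·+1^1·-1^3 = +1.
(a,b)_29: α=1, u≡21; β=1, v≡11 (mod 29); (21|29)=-1, (11|29)=-1; sign (−1)^0·-1^1·-1^1 = +1.
(a,b)_11: α=1, u≡1; β=1, v≡5 (mod 11); (1|11)=+1, (5|11)=+1; sign (−1)^1·+1^1·+1^1 = -1.
Ram(18183, -47912205) = {2, 5, 11, 17, 19, 31}; no ℚ_2-point on the conic.

[2, 5, 11, 17, 19, 31]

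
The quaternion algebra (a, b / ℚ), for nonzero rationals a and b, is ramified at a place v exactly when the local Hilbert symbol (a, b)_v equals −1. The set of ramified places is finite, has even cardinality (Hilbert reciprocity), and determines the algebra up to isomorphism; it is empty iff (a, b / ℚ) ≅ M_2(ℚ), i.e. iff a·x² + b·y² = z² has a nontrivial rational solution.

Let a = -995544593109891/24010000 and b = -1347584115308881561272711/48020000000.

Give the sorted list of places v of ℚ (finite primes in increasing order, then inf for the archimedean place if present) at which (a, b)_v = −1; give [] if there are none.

(a, b) ≡ (-19, -408595) mod (ℚ^×)²; places V = {2, 3, 5, 7, 11, 17, 19, 23, ∞}.
(a,b)_∞: sgn(-19)=−, sgn(-408595)=−, so -1.
(a,b)_19: α=1, u≡14; β=1, v≡3 (mod 19); (14|19)=-1, (3|19)=-1; sign (−1)^1·-1^1·-1^1 = -1.
(a,b)_3: α=4, u≡2; β=6, v≡2 (mod 3); (2|3)=-1, (2|3)=-1; sign (−1)^0·-1^6·-1^4 = +1.
(a,b)_11: α=4, u≡3; β=7, v≡10 (mod 11); (3|11)=+1, (10|11)=-1; sign (−1)^0·+1^7·-1^4 = +1.
(a,b)_7: α=-4, u≡2; β=-4, v≡4 (mod 7); (2|7)=+1, (4|7)=+1; sign (−1)^0·+1^-4·+1^-4 = +1.
(a,b)_5: α=-4, u≡4; β=-7, v≡4 (mod 5); (4|5)=+1, (4|5)=+1; sign (−1)^0·+1^-7·+1^-4 = +1.
(a,b)_2: α=-4, β=-8; u≡5, v≡5 (mod 8); ε(u)ε(v)=0·0, αω(v)=-4·1, βω(u)=-8·1; sum ≡ 0  ⇒  +1.
(a,b)_17: α=4, u≡4; β=7, v≡7 (mod 17); (4|17)=+1, (7|17)=-1; sign (−1)^0·+1^7·-1^4 = +1.
(a,b)_23: α=2, u≡1; β=3, v≡10 (mod 23); (1|23)=+1, (10|23)=-1; sign (−1)^0·+1^3·-1^2 = +1.
(-19, -408595 / ℚ) ramifies at {19, ∞}: a division algebra.

[19, inf]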